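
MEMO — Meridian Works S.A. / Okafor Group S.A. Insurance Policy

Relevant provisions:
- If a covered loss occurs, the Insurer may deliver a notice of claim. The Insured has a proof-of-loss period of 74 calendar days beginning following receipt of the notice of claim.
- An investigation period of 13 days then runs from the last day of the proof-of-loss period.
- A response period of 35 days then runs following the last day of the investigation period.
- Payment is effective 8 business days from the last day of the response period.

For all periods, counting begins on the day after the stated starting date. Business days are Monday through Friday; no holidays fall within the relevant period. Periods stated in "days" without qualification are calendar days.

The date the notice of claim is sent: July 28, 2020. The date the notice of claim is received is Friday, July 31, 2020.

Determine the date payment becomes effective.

The last day of the proof-of-loss period: July 31, 2020 + 74 days = October 13, 2020.
The last day of the investigation period: October 13, 2020 + 13 days = October 26, 2020.
Adding 35 calendar days to October 26, 2020 gives November 30, 2020, which is the last day of the response period.
From Monday, November 30, 2020, 8 business days (Dec 1, Dec 2, Dec 3, Dec 4, Dec 7, Dec 8, Dec 9, Dec 10, skipping weekends) brings us to Thursday, December 10, 2020, which is the date payment becomes effective.

December 10, 2020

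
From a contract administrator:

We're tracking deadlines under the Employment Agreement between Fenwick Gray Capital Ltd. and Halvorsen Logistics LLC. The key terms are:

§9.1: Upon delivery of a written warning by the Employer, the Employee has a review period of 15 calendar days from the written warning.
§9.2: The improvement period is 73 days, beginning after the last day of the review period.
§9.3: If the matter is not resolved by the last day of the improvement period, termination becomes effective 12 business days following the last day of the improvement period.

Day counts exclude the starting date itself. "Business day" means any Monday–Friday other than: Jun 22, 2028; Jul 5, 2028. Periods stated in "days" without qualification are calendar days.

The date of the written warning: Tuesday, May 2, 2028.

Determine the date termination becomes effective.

Aug 15, 2028

Adding 15 calendar days to May 2, 2028 gives May 17, 2028, which is the last day of the review period.
Adding 73 calendar days to May 17, 2028 gives Jul 29, 2028, which is the last day of the improvement period.
The date termination becomes effective: counting 12 business days from Saturday, Jul 29, 2028 (Jul 31, Aug 1, Aug 2, Aug 3, …, Aug 11, Aug 14, Aug 15, skipping weekends) reaches Tuesday, Aug 15, 2028.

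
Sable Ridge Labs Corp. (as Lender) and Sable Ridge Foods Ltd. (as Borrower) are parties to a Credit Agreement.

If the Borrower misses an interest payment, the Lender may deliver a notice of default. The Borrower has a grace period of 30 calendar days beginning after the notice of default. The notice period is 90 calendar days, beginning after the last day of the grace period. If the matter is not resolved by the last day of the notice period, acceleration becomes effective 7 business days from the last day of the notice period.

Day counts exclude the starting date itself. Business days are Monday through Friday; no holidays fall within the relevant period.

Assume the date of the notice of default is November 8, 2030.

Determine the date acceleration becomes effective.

March 18, 2031

The last day of the grace period: 30 calendar days after November 8, 2030 is December 8, 2030.
The last day of the notice period: December 8, 2030 + 90 days = March 8, 2031.
From Saturday, March 8, 2031, 7 business days (Mar 10, Mar 11, Mar 12, Mar 13, Mar 14, Mar 17, Mar 18, skipping weekends) brings us to Tuesday, March 18, 2031, which is the date acceleration becomes effective.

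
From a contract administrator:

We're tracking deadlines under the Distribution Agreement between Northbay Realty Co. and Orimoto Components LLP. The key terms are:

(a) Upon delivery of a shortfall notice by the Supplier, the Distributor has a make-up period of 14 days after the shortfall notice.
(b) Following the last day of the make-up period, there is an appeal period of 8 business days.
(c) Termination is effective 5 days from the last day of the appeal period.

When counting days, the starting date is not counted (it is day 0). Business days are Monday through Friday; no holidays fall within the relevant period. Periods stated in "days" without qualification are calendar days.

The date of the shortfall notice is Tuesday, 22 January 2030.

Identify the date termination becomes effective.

20 February 2030

The last day of the make-up period: 14 calendar days after 22 January 2030 is 5 February 2030.
From Tuesday, 5 February 2030, 8 business days (Feb 6, Feb 7, Feb 8, Feb 11, Feb 12, Feb 13, Feb 14, Feb 15, skipping weekends) brings us to Friday, 15 February 2030, which is the last day of the appeal period.
The date termination becomes effective: 15 February 2030 + 5 days = 20 February 2030.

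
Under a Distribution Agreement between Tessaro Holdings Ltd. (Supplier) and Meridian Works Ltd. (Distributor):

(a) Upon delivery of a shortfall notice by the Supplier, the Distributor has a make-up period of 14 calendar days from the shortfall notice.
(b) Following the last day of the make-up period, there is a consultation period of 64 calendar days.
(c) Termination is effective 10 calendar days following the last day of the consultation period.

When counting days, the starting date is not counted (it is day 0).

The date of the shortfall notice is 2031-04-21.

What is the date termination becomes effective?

The last day of the make-up period: 2031-04-21 + 14 days = 2031-05-05.
The last day of the consultation period: 2031-05-05 + 64 days = 2031-07-08.
Adding 10 calendar days to 2031-07-08 gives 2031-07-18, which is the date termination becomes effective.

2031-07-18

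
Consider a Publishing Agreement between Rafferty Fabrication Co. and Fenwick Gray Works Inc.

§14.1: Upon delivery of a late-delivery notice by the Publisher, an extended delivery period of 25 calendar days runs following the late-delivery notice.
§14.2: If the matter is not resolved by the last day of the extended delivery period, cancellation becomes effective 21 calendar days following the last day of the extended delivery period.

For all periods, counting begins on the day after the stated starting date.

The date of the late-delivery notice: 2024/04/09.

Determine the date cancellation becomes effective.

2024/05/25

Adding 25 calendar days to 2024/04/09 gives 2024/05/04, which is the last day of the extended delivery period.
The date cancellation becomes effective: 21 calendar days after 2024/05/04 is 2024/05/25.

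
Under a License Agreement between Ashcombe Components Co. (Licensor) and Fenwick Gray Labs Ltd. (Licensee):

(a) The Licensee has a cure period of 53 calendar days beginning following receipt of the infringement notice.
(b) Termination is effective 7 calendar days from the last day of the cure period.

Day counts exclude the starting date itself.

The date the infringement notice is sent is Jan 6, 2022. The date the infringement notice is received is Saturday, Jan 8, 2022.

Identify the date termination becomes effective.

Mar 9, 2022

The last day of the cure period: Jan 8, 2022 + 53 days = Mar 2, 2022.
Adding 7 calendar days to Mar 2, 2022 gives Mar 9, 2022, which is the date termination becomes effective.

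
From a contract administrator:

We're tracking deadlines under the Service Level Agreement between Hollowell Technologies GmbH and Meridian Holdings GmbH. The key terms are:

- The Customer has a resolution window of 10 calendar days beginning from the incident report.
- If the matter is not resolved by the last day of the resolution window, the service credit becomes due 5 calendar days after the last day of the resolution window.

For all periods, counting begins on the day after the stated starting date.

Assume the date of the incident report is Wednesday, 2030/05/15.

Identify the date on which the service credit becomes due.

Adding 10 calendar days to 2030/05/15 gives 2030/05/25, which is the last day of the resolution window.
The date on which the service credit becomes due: 5 calendar days after 2030/05/25 is 2030/05/30.

2030/05/30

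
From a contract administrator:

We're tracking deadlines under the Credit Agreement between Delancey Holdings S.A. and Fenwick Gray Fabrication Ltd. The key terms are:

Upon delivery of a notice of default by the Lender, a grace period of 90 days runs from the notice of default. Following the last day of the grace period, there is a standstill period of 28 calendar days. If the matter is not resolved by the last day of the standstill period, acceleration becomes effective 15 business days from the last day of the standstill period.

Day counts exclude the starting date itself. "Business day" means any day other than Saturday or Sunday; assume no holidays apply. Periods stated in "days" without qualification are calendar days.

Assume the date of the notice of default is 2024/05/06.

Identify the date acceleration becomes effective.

Adding 90 calendar days to 2024/05/06 gives 2024/08/04, which is the last day of the grace period.
The last day of the standstill period: 2024/08/04 + 28 days = 2024/09/01.
The date acceleration becomes effective: 15 business days after Sunday, 2024/09/01, skipping weekends — Sep 2, Sep 3, Sep 4, Sep 5, …, Sep 18, Sep 19, Sep 20 — lands on Friday, 2024/09/20.

2024/09/20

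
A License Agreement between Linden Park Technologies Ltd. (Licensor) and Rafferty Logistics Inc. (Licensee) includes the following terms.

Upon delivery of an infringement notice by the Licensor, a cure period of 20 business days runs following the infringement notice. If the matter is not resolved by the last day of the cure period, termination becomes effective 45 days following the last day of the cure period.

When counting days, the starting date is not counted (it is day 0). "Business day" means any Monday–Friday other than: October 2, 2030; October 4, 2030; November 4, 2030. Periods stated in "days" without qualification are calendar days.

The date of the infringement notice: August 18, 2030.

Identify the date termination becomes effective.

October 28, 2030

The last day of the cure period: 20 business days after Sunday, August 18, 2030, skipping weekends — Aug 19, Aug 20, Aug 21, Aug 22, …, Sep 11, Sep 12, Sep 13 — lands on Friday, September 13, 2030.
The date termination becomes effective: September 13, 2030 + 45 days = October 28, 2030.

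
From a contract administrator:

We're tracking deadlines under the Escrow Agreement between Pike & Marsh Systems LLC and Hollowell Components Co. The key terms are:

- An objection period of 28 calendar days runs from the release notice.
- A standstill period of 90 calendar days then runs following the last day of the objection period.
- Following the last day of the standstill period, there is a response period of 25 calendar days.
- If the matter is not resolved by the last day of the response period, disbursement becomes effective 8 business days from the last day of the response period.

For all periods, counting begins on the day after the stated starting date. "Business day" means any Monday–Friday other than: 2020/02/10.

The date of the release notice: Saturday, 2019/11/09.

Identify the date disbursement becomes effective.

The last day of the objection period: 2019/11/09 + 28 days = 2019/12/07.
Adding 90 calendar days to 2019/12/07 gives 2020/03/06, which is the last day of the standstill period.
Adding 25 calendar days to 2020/03/06 gives 2020/03/31, which is the last day of the response period.
The date disbursement becomes effective: counting 8 business days from Tuesday, 2020/03/31 (Apr 1, Apr 2, Apr 3, Apr 6, Apr 7, Apr 8, Apr 9, Apr 10, skipping weekends) reaches Friday, 2020/04/10.

2020/04/10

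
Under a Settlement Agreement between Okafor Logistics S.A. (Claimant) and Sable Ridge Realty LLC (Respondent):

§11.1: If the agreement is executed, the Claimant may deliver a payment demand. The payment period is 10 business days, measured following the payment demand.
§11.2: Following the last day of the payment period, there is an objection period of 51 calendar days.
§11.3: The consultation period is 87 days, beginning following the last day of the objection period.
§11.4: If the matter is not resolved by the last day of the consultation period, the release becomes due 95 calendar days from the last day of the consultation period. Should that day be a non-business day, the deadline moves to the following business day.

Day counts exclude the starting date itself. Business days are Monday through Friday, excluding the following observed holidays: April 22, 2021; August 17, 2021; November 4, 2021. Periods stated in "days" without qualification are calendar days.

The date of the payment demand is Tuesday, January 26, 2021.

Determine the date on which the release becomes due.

The last day of the payment period: counting 10 business days from Tuesday, January 26, 2021 (Jan 27, Jan 28, Jan 29, Feb 1, Feb 2, Feb 3, Feb 4, Feb 5, Feb 8, Feb 9, skipping weekends) reaches Tuesday, February 9, 2021.
The last day of the objection period: 51 calendar days after February 9, 2021 is April 1, 2021.
The last day of the consultation period: April 1, 2021 + 87 days = June 27, 2021.
The date on which the release becomes due: 95 calendar days after June 27, 2021 is September 30, 2021. September 30, 2021 is a Thursday and is not a listed holiday, so no roll-forward applies.

September 30, 2021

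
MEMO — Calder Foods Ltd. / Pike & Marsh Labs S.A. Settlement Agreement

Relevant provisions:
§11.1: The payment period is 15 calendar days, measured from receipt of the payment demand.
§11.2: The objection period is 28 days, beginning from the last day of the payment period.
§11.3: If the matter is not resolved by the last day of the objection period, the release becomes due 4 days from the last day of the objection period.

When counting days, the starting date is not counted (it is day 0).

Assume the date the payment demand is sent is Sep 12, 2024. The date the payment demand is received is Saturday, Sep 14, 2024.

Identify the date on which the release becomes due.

The last day of the payment period: 15 calendar days after Sep 14, 2024 is Sep 29, 2024.
The last day of the objection period: Sep 29, 2024 + 28 days = Oct 27, 2024.
The date on which the release becomes due: 4 calendar days after Oct 27, 2024 is Oct 31, 2024.

Oct 31, 2024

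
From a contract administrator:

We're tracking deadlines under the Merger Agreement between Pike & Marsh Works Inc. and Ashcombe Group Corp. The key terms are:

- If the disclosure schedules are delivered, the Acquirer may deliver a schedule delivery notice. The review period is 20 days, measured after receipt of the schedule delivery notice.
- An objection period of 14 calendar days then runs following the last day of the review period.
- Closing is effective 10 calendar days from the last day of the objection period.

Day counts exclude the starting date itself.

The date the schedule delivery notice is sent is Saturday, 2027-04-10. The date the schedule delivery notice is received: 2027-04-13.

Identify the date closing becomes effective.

Adding 20 calendar days to 2027-04-13 gives 2027-05-03, which is the last day of the review period.
The last day of the objection period: 14 calendar days after 2027-05-03 is 2027-05-17.
The date closing becomes effective: 10 calendar days after 2027-05-17 is 2027-05-27.

2027-05-27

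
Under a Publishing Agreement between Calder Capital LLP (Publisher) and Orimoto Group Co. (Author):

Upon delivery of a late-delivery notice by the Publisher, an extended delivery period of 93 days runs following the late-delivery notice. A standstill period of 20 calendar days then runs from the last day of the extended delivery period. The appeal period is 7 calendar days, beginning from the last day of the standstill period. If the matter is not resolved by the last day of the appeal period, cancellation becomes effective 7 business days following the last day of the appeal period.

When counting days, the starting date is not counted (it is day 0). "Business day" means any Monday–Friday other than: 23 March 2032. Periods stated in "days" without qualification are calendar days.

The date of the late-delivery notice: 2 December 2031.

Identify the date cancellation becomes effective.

9 April 2032

The last day of the extended delivery period: 93 calendar days after 2 December 2031 is 4 March 2032.
The last day of the standstill period: 20 calendar days after 4 March 2032 is 24 March 2032.
The last day of the appeal period: 24 March 2032 + 7 days = 31 March 2032.
The date cancellation becomes effective: 7 business days after Wednesday, 31 March 2032, skipping weekends — Apr 1, Apr 2, Apr 5, Apr 6, Apr 7, Apr 8, Apr 9 — lands on Friday, 9 April 2032.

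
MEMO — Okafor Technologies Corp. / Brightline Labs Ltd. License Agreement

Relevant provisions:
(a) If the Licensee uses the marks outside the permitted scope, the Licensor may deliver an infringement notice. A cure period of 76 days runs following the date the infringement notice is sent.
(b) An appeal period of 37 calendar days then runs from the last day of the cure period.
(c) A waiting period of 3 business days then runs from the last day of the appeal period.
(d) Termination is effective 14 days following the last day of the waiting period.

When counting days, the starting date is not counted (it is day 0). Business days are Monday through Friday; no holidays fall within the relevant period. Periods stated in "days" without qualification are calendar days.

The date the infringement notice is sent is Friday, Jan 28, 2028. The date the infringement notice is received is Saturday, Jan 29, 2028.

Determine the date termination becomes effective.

Adding 76 calendar days to Jan 28, 2028 gives Apr 13, 2028, which is the last day of the cure period.
The last day of the appeal period: 37 calendar days after Apr 13, 2028 is May 20, 2028.
From Saturday, May 20, 2028, 3 business days (May 22, May 23, May 24, skipping weekends) brings us to Wednesday, May 24, 2028, which is the last day of the waiting period.
Adding 14 calendar days to May 24, 2028 gives Jun 7, 2028, which is the date termination becomes effective.

Jun 7, 2028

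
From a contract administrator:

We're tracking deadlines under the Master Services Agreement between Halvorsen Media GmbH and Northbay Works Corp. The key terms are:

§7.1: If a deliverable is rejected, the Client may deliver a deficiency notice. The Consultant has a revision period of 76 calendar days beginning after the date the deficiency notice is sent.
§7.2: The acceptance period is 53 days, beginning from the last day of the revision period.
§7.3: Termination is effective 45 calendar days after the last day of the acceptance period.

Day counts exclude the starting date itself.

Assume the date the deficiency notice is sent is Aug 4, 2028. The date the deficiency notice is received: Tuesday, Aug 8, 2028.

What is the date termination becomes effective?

Jan 25, 2029

The last day of the revision period: 76 calendar days after Aug 4, 2028 is Oct 19, 2028.
The last day of the acceptance period: Oct 19, 2028 + 53 days = Dec 11, 2028.
The date termination becomes effective: 45 calendar days after Dec 11, 2028 is Jan 25, 2029.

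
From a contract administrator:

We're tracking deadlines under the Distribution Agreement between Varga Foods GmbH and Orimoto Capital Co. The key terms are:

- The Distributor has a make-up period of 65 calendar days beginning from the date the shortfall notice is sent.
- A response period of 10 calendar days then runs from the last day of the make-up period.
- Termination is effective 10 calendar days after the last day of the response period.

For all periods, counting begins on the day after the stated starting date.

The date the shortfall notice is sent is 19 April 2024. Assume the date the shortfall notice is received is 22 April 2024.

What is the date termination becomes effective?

The last day of the make-up period: 19 April 2024 + 65 days = 23 June 2024.
The last day of the response period: 23 June 2024 + 10 days = 3 July 2024.
The date termination becomes effective: 3 July 2024 + 10 days = 13 July 2024.

13 July 2024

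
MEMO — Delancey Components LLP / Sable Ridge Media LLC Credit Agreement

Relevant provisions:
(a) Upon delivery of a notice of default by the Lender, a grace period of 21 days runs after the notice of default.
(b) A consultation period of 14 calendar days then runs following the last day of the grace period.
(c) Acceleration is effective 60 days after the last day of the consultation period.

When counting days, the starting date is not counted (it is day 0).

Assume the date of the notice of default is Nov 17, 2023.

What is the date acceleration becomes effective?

The last day of the grace period: 21 calendar days after Nov 17, 2023 is Dec 8, 2023.
Adding 14 calendar days to Dec 8, 2023 gives Dec 22, 2023, which is the last day of the consultation period.
Adding 60 calendar days to Dec 22, 2023 gives Feb 20, 2024, which is the date acceleration becomes effective.

Feb 20, 2024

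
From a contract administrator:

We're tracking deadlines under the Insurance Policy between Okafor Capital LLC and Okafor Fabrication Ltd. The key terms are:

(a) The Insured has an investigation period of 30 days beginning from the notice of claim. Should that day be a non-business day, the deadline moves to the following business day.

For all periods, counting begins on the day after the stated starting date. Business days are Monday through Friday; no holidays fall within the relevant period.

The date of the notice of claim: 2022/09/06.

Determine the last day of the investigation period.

The last day of the investigation period: 2022/09/06 + 30 days = 2022/10/06. 2022/10/06 is a Thursday, so no roll-forward applies.

2022/10/06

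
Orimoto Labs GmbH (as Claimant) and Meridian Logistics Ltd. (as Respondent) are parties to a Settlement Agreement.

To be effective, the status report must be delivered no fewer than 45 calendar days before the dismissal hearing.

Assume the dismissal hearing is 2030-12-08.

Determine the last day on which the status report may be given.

2030-10-24

2030-12-08 minus 45 days is 2030-10-24.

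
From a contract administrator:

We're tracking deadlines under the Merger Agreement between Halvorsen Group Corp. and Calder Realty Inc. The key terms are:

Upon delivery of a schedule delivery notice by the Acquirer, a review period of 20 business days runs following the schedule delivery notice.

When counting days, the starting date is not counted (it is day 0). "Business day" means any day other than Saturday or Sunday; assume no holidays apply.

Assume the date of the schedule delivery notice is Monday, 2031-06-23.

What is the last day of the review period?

From Monday, 2031-06-23, 20 business days (Jun 24, Jun 25, Jun 26, Jun 27, …, Jul 17, Jul 18, Jul 21, skipping weekends) brings us to Monday, 2031-07-21, which is the last day of the review period.

2031-07-21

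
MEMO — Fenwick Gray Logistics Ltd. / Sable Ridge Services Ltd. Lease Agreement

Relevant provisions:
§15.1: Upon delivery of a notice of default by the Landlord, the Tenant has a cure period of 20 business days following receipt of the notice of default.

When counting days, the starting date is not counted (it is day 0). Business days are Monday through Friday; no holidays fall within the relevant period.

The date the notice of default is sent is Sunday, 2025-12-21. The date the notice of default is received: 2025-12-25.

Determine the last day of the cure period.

2026-01-22

The last day of the cure period: 20 business days after Thursday, 2025-12-25, skipping weekends — Dec 26, Dec 29, Dec 30, Dec 31, …, Jan 20, Jan 21, Jan 22 — lands on Thursday, 2026-01-22.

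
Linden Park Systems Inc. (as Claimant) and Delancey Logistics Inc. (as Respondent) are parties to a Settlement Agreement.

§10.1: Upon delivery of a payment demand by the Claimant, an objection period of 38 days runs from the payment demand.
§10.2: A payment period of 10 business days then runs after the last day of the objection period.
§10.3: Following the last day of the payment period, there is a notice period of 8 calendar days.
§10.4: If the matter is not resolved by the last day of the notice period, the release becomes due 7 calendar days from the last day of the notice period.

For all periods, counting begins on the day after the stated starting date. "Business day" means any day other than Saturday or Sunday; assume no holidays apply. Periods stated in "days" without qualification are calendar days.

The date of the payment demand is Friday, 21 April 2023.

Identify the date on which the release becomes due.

Adding 38 calendar days to 21 April 2023 gives 29 May 2023, which is the last day of the objection period.
The last day of the payment period: 10 business days after Monday, 29 May 2023, skipping weekends — May 30, May 31, Jun 1, Jun 2, Jun 5, Jun 6, Jun 7, Jun 8, Jun 9, Jun 12 — lands on Monday, 12 June 2023.
Adding 8 calendar days to 12 June 2023 gives 20 June 2023, which is the last day of the notice period.
The date on which the release becomes due: 20 June 2023 + 7 days = 27 June 2023.

27 June 2023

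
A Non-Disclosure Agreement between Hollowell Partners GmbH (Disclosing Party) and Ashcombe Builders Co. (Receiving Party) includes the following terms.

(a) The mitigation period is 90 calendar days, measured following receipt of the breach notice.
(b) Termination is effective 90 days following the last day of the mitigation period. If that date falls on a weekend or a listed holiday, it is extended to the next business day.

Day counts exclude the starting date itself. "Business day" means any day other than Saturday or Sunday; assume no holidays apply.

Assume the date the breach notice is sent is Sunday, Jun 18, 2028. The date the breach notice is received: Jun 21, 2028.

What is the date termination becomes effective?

Dec 18, 2028

Adding 90 calendar days to Jun 21, 2028 gives Sep 19, 2028, which is the last day of the mitigation period.
The date termination becomes effective: Sep 19, 2028 + 90 days = Dec 18, 2028. Dec 18, 2028 is a Monday, so no roll-forward applies.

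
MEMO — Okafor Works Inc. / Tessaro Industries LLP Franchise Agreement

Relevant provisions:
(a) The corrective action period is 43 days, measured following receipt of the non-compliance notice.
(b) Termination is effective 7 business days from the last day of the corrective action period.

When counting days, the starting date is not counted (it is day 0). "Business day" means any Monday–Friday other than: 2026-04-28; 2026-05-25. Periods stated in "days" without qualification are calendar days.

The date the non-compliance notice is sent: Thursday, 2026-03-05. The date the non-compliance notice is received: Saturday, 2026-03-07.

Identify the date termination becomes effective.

The last day of the corrective action period: 43 calendar days after 2026-03-07 is 2026-04-19.
From Sunday, 2026-04-19, 7 business days (Apr 20, Apr 21, Apr 22, Apr 23, Apr 24, Apr 27, Apr 29, skipping weekends and the listed holiday on Apr 28) brings us to Wednesday, 2026-04-29, which is the date termination becomes effective.

2026-04-29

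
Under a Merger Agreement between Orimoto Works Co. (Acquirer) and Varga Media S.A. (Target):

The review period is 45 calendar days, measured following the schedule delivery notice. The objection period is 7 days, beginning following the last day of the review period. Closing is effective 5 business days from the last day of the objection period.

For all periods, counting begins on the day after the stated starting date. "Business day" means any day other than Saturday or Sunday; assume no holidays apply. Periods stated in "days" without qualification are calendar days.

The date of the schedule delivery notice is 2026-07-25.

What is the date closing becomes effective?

2026-09-22

The last day of the review period: 2026-07-25 + 45 days = 2026-09-08.
The last day of the objection period: 2026-09-08 + 7 days = 2026-09-15.
The date closing becomes effective: 5 business days after Tuesday, 2026-09-15, skipping weekends — Sep 16, Sep 17, Sep 18, Sep 21, Sep 22 — lands on Tuesday, 2026-09-22.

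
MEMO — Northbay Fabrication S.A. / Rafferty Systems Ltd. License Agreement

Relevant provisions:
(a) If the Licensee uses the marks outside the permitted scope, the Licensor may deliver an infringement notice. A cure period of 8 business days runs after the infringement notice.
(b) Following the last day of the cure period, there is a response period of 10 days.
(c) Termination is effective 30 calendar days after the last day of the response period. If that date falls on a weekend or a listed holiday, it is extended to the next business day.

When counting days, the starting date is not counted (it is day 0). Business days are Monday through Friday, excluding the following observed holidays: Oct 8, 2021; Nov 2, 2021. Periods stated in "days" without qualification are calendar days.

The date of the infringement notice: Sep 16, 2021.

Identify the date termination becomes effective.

The last day of the cure period: counting 8 business days from Thursday, Sep 16, 2021 (Sep 17, Sep 20, Sep 21, Sep 22, Sep 23, Sep 24, Sep 27, Sep 28, skipping weekends) reaches Tuesday, Sep 28, 2021.
The last day of the response period: Sep 28, 2021 + 10 days = Oct 8, 2021.
The date termination becomes effective: Oct 8, 2021 + 30 days = Nov 7, 2021. That falls on a Sunday, so it rolls to the next business day, Monday, Nov 8, 2021.

Nov 8, 2021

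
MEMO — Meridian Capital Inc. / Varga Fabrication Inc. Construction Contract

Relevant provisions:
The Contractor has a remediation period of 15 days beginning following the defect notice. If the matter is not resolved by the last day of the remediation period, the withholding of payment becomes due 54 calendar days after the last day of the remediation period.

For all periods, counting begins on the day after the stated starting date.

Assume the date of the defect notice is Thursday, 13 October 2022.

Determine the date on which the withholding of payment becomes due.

21 December 2022

The last day of the remediation period: 15 calendar days after 13 October 2022 is 28 October 2022.
Adding 54 calendar days to 28 October 2022 gives 21 December 2022, which is the date on which the withholding of payment becomes due.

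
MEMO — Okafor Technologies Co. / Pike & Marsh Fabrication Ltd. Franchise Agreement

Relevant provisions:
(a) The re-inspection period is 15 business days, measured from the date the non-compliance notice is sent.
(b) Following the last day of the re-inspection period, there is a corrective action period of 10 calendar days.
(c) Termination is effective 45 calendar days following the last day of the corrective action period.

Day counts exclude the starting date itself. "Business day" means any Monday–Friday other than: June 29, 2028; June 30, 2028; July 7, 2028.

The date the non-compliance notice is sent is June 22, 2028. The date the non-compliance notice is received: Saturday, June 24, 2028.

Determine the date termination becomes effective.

September 11, 2028

From Thursday, June 22, 2028, 15 business days (Jun 23, Jun 26, Jun 27, Jun 28, …, Jul 14, Jul 17, Jul 18, skipping weekends and the listed holidays on Jun 29, Jun 30, Jul 7) brings us to Tuesday, July 18, 2028, which is the last day of the re-inspection period.
Adding 10 calendar days to July 18, 2028 gives July 28, 2028, which is the last day of the corrective action period.
The date termination becomes effective: 45 calendar days after July 28, 2028 is September 11, 2028.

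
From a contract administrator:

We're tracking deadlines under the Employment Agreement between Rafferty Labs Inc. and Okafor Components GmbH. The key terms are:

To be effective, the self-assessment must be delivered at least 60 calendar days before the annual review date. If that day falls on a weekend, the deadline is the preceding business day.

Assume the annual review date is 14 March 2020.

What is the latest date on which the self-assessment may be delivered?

Counting back 60 calendar days from 14 March 2020 gives 14 January 2020. That is a Tuesday, so no adjustment is needed.

14 January 2020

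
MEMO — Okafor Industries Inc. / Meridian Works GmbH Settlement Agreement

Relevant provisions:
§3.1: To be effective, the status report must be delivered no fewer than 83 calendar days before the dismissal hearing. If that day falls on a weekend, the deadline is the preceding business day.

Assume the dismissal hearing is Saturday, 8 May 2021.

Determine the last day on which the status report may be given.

12 February 2021

8 May 2021 minus 83 days is 14 February 2021. That is a Sunday, so the deadline moves back to Friday, 12 February 2021.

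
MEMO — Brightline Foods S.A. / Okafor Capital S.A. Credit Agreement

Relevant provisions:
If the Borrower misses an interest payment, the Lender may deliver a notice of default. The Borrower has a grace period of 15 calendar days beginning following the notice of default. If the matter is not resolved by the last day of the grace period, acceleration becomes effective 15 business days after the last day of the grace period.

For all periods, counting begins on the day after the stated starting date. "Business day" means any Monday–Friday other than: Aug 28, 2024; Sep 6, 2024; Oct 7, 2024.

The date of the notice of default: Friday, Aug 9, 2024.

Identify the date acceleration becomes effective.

The last day of the grace period: 15 calendar days after Aug 9, 2024 is Aug 24, 2024.
From Saturday, Aug 24, 2024, 15 business days (Aug 26, Aug 27, Aug 29, Aug 30, …, Sep 13, Sep 16, Sep 17, skipping weekends and the listed holidays on Aug 28, Sep 6) brings us to Tuesday, Sep 17, 2024, which is the date acceleration becomes effective.

Sep 17, 2024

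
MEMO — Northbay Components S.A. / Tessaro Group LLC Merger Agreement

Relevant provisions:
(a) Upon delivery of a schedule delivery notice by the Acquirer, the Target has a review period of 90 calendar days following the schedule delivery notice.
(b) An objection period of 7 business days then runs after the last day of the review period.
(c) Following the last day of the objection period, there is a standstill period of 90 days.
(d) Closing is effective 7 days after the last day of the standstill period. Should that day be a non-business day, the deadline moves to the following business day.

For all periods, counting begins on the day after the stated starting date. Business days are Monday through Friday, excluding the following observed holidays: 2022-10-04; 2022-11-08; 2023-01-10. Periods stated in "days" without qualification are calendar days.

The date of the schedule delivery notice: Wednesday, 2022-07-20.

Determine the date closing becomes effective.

The last day of the review period: 90 calendar days after 2022-07-20 is 2022-10-18.
From Tuesday, 2022-10-18, 7 business days (Oct 19, Oct 20, Oct 21, Oct 24, Oct 25, Oct 26, Oct 27, skipping weekends) brings us to Thursday, 2022-10-27, which is the last day of the objection period.
The last day of the standstill period: 90 calendar days after 2022-10-27 is 2023-01-25.
Adding 7 calendar days to 2023-01-25 gives 2023-02-01, which is the date closing becomes effective. 2023-02-01 is a Wednesday and is not a listed holiday, so no roll-forward applies.

2023-02-01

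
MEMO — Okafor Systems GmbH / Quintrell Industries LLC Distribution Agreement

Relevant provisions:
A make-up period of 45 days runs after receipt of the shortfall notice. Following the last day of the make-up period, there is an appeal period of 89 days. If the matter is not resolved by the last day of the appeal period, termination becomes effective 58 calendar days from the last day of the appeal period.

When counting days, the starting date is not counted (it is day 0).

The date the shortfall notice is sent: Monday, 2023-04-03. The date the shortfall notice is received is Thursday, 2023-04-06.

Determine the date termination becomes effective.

2023-10-15

The last day of the make-up period: 45 calendar days after 2023-04-06 is 2023-05-21.
The last day of the appeal period: 2023-05-21 + 89 days = 2023-08-18.
The date termination becomes effective: 2023-08-18 + 58 days = 2023-10-15.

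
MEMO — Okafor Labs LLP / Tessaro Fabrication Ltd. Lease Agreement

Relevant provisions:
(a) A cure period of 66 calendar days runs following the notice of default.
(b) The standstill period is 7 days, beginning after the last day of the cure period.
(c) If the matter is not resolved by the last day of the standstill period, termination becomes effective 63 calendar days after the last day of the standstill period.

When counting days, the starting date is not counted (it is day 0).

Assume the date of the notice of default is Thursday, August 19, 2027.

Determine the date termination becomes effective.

January 2, 2028

The last day of the cure period: 66 calendar days after August 19, 2027 is October 24, 2027.
The last day of the standstill period: October 24, 2027 + 7 days = October 31, 2027.
The date termination becomes effective: 63 calendar days after October 31, 2027 is January 2, 2028.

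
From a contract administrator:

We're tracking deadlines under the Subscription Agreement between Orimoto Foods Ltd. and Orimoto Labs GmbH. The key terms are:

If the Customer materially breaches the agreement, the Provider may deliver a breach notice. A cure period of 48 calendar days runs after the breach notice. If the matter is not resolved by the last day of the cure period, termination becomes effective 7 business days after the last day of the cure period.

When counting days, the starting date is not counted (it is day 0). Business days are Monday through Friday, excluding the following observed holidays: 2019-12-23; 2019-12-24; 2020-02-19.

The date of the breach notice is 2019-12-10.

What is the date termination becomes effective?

Adding 48 calendar days to 2019-12-10 gives 2020-01-27, which is the last day of the cure period.
From Monday, 2020-01-27, 7 business days (Jan 28, Jan 29, Jan 30, Jan 31, Feb 3, Feb 4, Feb 5, skipping weekends) brings us to Wednesday, 2020-02-05, which is the date termination becomes effective.

2020-02-05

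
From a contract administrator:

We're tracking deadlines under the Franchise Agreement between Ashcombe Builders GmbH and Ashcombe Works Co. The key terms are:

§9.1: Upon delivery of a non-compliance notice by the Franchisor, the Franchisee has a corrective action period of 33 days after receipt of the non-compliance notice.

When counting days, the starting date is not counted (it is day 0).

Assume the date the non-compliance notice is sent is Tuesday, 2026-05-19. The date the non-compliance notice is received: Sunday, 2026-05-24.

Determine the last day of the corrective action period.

2026-06-26

Adding 33 calendar days to 2026-05-24 gives 2026-06-26, which is the last day of the corrective action period.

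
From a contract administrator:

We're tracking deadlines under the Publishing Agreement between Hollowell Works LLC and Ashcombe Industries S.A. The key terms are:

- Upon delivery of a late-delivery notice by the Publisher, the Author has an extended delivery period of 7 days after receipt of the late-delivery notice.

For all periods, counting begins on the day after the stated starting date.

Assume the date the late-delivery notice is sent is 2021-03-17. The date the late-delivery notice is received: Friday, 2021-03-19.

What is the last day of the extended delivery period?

2021-03-26

The last day of the extended delivery period: 2021-03-19 + 7 days = 2021-03-26.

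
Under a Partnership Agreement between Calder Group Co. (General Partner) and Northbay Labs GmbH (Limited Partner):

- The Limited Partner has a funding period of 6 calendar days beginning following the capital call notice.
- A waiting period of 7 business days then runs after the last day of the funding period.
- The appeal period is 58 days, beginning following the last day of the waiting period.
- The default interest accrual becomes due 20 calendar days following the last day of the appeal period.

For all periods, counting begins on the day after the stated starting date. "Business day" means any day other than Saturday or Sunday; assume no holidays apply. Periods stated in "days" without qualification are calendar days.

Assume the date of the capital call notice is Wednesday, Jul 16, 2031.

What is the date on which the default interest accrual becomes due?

Adding 6 calendar days to Jul 16, 2031 gives Jul 22, 2031, which is the last day of the funding period.
From Tuesday, Jul 22, 2031, 7 business days (Jul 23, Jul 24, Jul 25, Jul 28, Jul 29, Jul 30, Jul 31, skipping weekends) brings us to Thursday, Jul 31, 2031, which is the last day of the waiting period.
The last day of the appeal period: Jul 31, 2031 + 58 days = Sep 27, 2031.
Adding 20 calendar days to Sep 27, 2031 gives Oct 17, 2031, which is the date on which the default interest accrual becomes due.

Oct 17, 2031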